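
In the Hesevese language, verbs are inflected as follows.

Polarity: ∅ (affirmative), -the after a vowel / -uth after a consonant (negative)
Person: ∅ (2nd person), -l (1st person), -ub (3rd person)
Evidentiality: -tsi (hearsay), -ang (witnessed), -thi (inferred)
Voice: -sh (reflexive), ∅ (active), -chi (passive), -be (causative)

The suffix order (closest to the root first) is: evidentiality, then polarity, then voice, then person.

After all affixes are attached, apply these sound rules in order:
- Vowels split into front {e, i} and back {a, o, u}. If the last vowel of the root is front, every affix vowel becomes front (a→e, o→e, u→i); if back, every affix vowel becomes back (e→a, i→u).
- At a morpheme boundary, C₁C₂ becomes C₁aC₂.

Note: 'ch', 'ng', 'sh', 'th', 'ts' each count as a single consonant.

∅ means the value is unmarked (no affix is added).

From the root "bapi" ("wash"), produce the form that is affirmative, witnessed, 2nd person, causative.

Attach evidentiality witnessed -ang → bapiang.
polarity = affirmative: zero marking, form stays bapiang.
Attach voice causative -be → bapiangbe.
person = 2nd person: zero marking, form stays bapiangbe.
Apply vowel harmony: bapiangbe → bapiengbe.
Apply epenthesis: bapiengbe → bapiengabe.

bapiengabe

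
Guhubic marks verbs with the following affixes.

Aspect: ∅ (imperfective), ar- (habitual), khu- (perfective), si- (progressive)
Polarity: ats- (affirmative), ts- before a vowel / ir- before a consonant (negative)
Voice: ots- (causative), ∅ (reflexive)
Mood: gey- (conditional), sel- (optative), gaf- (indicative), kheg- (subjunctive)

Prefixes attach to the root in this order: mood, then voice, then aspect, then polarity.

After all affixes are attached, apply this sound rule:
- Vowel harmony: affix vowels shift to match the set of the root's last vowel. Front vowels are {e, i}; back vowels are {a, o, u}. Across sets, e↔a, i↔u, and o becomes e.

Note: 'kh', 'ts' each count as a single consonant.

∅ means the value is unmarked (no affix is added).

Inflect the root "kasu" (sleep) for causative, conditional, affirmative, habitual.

atsarotsgaykasu

Attach mood conditional gey- → geykasu.
Attach voice causative ots- → otsgeykasu.
Attach aspect habitual ar- → arotsgeykasu.
Attach polarity affirmative ats- → atsarotsgeykasu.
Apply vowel harmony: atsarotsgeykasu → atsarotsgaykasu.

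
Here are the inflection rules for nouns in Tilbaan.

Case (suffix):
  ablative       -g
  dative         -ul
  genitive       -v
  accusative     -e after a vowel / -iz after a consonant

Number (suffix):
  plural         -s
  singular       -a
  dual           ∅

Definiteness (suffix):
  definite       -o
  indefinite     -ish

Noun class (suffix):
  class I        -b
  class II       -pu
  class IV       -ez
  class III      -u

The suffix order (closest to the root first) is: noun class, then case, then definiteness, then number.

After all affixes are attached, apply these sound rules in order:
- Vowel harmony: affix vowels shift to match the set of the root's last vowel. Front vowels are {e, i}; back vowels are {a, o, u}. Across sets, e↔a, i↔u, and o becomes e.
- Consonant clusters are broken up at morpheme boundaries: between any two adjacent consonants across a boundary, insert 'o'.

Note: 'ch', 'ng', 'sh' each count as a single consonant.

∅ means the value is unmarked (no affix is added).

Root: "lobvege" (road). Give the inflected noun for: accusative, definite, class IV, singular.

lobvegeezizee

Attach noun class class IV -ez → lobvegeez.
Attach case accusative -iz (after consonant 'z') → lobvegeeziz.
Attach definiteness definite -o → lobvegeezizo.
Attach number singular -a → lobvegeezizoa.
Apply vowel harmony: lobvegeezizoa → lobvegeezizee.
Epenthesis: no change.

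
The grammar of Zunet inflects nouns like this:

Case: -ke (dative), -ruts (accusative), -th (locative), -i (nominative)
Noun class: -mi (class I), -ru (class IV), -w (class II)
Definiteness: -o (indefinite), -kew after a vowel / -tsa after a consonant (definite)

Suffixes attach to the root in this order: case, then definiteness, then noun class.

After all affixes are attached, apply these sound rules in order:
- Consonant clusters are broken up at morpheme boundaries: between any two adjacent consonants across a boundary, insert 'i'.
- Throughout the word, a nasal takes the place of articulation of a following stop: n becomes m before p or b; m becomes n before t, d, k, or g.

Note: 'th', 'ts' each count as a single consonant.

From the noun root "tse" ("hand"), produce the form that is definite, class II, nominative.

Attach case nominative -i → tsei.
Attach definiteness definite -kew (after vowel 'i') → tseikew.
Attach noun class class II -w → tseikeww.
Apply epenthesis: tseikeww → tseikewiw.
Nasal assimilation: no change.

tseikewiw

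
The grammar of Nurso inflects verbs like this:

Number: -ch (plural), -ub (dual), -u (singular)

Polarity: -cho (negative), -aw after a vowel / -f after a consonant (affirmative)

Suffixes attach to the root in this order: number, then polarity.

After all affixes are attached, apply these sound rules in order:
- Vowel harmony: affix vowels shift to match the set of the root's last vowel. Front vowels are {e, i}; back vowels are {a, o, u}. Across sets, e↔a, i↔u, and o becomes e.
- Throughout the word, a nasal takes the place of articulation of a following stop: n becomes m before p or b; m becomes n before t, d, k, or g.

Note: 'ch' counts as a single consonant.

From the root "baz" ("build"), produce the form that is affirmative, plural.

bazchf

Attach number plural -ch → bazch.
Attach polarity affirmative -f (after consonant 'ch') → bazchf.
Vowel harmony: no change.
Nasal assimilation: no change.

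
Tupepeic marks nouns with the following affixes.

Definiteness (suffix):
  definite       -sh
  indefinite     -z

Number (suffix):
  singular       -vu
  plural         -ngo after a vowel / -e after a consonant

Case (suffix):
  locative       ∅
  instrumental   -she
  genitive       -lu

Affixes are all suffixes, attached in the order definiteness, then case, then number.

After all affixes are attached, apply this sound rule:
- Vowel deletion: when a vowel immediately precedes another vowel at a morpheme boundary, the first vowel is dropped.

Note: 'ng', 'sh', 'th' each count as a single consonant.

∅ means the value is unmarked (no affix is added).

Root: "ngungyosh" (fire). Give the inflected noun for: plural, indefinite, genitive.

ngungyoshzlungo

Attach definiteness indefinite -z → ngungyoshz.
Attach case genitive -lu → ngungyoshzlu.
Attach number plural -ngo (after vowel 'u') → ngungyoshzlungo.
Vowel deletion: no change.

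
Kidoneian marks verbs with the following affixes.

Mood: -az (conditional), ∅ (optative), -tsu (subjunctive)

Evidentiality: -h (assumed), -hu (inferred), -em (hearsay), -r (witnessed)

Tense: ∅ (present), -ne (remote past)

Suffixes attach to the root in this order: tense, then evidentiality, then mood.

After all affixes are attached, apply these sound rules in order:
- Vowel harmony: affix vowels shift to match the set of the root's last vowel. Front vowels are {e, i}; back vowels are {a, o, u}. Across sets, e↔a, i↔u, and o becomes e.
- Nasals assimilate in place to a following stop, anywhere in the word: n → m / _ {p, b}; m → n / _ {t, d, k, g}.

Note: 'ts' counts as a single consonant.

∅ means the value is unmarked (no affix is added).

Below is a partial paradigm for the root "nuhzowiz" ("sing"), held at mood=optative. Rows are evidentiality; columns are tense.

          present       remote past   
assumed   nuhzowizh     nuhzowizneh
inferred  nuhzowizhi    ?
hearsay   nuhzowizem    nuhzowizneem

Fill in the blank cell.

nuhzowiznehi

Attach tense remote past -ne → nuhzowizne.
Attach evidentiality inferred -hu → nuhzowiznehu.
mood = optative: zero marking, form stays nuhzowiznehu.
Apply vowel harmony: nuhzowiznehu → nuhzowiznehi.
Nasal assimilation: no change.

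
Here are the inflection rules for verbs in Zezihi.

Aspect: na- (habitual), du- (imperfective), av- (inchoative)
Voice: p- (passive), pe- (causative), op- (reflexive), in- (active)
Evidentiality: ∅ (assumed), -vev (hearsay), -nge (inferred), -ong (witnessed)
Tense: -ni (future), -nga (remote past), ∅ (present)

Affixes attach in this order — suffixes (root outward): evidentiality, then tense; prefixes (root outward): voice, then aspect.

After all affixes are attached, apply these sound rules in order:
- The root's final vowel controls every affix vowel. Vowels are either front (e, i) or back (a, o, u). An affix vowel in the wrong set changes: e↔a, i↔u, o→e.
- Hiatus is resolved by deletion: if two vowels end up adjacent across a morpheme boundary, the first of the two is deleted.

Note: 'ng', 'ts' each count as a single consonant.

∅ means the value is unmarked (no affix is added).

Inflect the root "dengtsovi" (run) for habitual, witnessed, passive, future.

nepdengtsovengni

Attach voice passive p- → pdengtsovi.
Attach evidentiality witnessed -ong → pdengtsoviong.
Attach tense future -ni → pdengtsoviongni.
Attach aspect habitual na- → napdengtsoviongni.
Apply vowel harmony: napdengtsoviongni → nepdengtsoviengni.
Apply vowel deletion: nepdengtsoviengni → nepdengtsovengni.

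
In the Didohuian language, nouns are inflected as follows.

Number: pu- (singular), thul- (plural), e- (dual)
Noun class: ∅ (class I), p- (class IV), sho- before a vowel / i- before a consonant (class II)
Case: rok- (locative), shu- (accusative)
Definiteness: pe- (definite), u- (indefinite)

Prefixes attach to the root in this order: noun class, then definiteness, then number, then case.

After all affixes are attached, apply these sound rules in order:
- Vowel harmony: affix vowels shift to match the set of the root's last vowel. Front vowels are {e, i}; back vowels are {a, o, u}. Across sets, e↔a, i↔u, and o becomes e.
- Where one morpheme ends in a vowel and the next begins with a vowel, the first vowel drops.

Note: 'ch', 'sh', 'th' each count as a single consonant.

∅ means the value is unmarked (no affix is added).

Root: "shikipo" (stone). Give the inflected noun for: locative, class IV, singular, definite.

rokpupapshikipo

Attach noun class class IV p- → pshikipo.
Attach definiteness definite pe- → pepshikipo.
Attach number singular pu- → pupepshikipo.
Attach case locative rok- → rokpupepshikipo.
Apply vowel harmony: rokpupepshikipo → rokpupapshikipo.
Vowel deletion: no change.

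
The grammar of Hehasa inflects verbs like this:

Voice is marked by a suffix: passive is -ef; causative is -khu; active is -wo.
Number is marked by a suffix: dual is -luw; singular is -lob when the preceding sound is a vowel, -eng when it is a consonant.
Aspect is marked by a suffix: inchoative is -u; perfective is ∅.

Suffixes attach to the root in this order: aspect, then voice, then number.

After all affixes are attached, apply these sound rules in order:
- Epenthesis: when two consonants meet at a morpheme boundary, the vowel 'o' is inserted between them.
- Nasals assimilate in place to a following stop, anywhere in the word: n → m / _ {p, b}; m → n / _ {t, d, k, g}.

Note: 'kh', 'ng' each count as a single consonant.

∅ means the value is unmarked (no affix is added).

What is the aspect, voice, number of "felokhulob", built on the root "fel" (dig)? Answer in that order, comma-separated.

Segment: fel-khu-lob.
aspect: ∅ → perfective.
voice: -khu → causative.
number: -lob/eng → singular.

perfective, causative, singular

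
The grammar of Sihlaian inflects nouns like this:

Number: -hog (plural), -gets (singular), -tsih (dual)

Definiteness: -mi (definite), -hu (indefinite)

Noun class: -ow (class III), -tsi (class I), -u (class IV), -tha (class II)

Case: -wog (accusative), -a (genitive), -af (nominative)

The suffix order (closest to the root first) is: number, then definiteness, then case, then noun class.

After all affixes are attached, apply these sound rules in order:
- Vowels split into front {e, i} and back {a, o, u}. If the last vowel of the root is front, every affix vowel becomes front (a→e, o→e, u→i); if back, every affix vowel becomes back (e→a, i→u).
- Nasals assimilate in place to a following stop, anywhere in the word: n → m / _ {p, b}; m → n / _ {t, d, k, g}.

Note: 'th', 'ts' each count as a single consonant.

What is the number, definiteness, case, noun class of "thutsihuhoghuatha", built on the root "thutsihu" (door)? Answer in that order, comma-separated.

Segment: thutsihu-hog-hu-a-tha.
number: -hog → plural.
definiteness: -hu → indefinite.
case: -a → genitive.
noun class: -tha → class II.

plural, indefinite, genitive, class II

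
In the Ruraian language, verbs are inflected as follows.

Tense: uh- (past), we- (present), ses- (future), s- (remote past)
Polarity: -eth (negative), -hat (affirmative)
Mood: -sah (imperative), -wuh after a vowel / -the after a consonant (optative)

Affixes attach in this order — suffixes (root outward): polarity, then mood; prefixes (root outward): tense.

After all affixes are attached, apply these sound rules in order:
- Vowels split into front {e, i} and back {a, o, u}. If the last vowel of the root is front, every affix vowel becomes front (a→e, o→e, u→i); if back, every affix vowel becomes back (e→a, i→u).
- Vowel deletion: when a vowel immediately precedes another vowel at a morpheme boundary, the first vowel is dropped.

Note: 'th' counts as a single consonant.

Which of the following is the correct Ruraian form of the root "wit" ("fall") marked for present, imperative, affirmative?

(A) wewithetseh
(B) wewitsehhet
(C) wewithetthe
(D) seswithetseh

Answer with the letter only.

Attach polarity affirmative -hat → withat.
Attach tense present we- → wewithat.
Attach mood imperative -sah → wewithatsah.
Apply vowel harmony: wewithatsah → wewithetseh.
Vowel deletion: no change.
So the correct form is wewithetseh, option (A).
(C) wewithetthe is wrong: it uses optative instead of imperative for mood.
(B) wewitsehhet is wrong: it has the affixes in the wrong order.
(D) seswithetseh is wrong: it uses future instead of present for tense.

A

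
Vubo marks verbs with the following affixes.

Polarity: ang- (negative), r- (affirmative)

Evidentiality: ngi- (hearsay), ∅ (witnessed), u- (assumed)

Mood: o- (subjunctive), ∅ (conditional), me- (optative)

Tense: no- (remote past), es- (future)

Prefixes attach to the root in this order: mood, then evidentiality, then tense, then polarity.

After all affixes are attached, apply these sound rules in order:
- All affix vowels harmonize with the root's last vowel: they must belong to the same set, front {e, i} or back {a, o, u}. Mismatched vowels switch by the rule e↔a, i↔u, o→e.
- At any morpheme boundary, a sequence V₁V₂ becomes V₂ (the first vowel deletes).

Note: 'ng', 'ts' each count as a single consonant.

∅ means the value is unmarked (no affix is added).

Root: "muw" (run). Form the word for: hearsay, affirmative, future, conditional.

rasngumuw

mood = conditional: zero marking, form stays muw.
Attach evidentiality hearsay ngi- → ngimuw.
Attach tense future es- → esngimuw.
Attach polarity affirmative r- → resngimuw.
Apply vowel harmony: resngimuw → rasngumuw.
Vowel deletion: no change.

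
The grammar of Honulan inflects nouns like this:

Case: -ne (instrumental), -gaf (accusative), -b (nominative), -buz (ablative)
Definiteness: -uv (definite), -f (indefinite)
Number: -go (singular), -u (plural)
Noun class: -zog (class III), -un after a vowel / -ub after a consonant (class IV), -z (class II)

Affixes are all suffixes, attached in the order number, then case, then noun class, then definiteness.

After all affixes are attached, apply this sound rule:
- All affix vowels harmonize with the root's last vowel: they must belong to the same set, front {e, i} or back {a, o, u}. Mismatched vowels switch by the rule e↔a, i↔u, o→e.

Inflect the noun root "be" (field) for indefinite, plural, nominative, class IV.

Attach number plural -u → beu.
Attach case nominative -b → beub.
Attach noun class class IV -ub (after consonant 'b') → beubub.
Attach definiteness indefinite -f → beububf.
Apply vowel harmony: beububf → beibibf.

beibibf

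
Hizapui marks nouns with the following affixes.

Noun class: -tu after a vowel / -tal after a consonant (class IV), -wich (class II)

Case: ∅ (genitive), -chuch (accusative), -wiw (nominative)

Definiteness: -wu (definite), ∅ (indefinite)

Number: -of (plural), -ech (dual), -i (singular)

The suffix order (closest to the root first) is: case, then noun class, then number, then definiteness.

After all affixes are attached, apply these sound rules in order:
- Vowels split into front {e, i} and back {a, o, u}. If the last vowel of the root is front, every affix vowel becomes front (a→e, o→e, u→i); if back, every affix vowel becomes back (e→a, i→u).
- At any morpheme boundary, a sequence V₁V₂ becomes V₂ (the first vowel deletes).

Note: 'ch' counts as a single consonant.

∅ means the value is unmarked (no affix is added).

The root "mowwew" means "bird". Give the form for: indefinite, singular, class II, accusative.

Attach case accusative -chuch → mowwewchuch.
Attach noun class class II -wich → mowwewchuchwich.
Attach number singular -i → mowwewchuchwichi.
definiteness = indefinite: zero marking, form stays mowwewchuchwichi.
Apply vowel harmony: mowwewchuchwichi → mowwewchichwichi.
Vowel deletion: no change.

mowwewchichwichi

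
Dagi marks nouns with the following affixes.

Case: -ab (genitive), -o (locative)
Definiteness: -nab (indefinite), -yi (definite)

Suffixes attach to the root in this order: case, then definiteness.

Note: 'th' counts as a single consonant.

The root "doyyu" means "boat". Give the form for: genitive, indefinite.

doyyuabnab

Attach case genitive -ab → doyyuab.
Attach definiteness indefinite -nab → doyyuabnab.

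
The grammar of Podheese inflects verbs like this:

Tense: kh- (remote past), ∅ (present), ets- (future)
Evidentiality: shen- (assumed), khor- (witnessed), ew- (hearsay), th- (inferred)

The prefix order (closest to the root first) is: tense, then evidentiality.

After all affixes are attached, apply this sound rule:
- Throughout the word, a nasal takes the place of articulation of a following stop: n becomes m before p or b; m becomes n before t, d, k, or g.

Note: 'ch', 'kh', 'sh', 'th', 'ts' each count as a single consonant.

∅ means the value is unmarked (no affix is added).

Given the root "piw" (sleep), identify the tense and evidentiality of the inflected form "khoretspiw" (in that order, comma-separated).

future, witnessed

Segment: khor-ets-piw.
tense: ets- → future.
evidentiality: khor- → witnessed.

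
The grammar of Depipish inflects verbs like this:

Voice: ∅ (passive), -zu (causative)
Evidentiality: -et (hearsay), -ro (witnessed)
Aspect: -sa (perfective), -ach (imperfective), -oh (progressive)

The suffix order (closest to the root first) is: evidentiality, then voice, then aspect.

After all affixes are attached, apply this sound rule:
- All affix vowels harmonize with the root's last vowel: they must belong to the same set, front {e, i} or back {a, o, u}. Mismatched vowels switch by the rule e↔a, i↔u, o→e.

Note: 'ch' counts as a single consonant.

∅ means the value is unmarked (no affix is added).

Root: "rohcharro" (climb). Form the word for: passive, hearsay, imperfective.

Attach evidentiality hearsay -et → rohcharroet.
voice = passive: zero marking, form stays rohcharroet.
Attach aspect imperfective -ach → rohcharroetach.
Apply vowel harmony: rohcharroetach → rohcharroatach.

rohcharroatach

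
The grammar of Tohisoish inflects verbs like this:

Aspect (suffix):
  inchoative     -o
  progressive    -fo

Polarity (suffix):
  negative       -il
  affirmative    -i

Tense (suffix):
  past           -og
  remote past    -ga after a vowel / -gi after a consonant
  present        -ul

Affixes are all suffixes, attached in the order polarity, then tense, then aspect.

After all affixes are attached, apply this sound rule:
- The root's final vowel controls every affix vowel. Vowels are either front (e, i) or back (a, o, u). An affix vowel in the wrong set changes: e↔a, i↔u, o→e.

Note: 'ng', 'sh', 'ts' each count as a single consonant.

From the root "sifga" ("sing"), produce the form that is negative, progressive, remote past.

sifgaulgufo

Attach polarity negative -il → sifgail.
Attach tense remote past -gi (after consonant 'l') → sifgailgi.
Attach aspect progressive -fo → sifgailgifo.
Apply vowel harmony: sifgailgifo → sifgaulgufo.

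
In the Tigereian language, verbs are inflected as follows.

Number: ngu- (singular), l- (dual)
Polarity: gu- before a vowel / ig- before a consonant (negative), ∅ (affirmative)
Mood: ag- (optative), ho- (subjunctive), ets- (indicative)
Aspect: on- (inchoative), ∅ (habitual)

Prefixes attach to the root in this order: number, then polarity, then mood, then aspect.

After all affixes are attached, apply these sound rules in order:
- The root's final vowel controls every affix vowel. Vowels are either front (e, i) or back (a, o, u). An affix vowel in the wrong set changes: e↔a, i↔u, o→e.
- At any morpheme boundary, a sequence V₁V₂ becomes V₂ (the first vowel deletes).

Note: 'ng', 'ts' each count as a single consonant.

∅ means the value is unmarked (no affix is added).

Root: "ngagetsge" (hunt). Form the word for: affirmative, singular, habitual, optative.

Attach number singular ngu- → ngungagetsge.
polarity = affirmative: zero marking, form stays ngungagetsge.
Attach mood optative ag- → agngungagetsge.
aspect = habitual: zero marking, form stays agngungagetsge.
Apply vowel harmony: agngungagetsge → egngingagetsge.
Vowel deletion: no change.

egngingagetsge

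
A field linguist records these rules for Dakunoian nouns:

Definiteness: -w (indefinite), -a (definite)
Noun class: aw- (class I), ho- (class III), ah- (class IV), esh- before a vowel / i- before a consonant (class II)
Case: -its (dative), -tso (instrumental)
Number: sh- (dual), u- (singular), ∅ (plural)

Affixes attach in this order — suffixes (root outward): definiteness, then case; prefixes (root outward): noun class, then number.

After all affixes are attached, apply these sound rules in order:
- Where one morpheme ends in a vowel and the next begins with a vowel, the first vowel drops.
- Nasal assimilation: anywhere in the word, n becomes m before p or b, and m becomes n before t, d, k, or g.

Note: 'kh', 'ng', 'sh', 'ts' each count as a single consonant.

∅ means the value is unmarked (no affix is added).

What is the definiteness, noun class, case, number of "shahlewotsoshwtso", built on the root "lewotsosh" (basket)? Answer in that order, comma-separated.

Segment: sh-ah-lewotsosh-w-tso.
definiteness: -w → indefinite.
noun class: ah- → class IV.
case: -tso → instrumental.
number: sh- → dual.

indefinite, class IV, instrumental, dual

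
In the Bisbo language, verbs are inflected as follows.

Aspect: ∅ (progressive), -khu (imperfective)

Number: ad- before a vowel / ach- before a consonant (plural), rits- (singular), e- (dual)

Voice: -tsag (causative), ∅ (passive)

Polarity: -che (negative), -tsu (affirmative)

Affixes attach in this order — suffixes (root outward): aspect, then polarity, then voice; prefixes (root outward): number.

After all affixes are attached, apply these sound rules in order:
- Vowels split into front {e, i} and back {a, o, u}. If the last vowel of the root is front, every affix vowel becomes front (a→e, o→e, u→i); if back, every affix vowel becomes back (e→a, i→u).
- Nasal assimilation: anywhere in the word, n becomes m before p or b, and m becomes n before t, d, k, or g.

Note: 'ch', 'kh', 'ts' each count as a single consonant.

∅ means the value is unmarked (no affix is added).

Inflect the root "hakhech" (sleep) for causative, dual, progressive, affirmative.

ehakhechtsitseg

aspect = progressive: zero marking, form stays hakhech.
Attach number dual e- → ehakhech.
Attach polarity affirmative -tsu → ehakhechtsu.
Attach voice causative -tsag → ehakhechtsutsag.
Apply vowel harmony: ehakhechtsutsag → ehakhechtsitseg.
Nasal assimilation: no change.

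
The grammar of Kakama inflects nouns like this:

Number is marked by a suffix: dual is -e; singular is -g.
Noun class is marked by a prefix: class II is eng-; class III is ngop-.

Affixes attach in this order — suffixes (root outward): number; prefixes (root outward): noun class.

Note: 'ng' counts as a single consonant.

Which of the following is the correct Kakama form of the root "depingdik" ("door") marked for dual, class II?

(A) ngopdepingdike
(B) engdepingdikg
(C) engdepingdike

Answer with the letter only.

C

Attach number dual -e → depingdike.
Attach noun class class II eng- → engdepingdike.
So the correct form is engdepingdike, option (C).
(B) engdepingdikg is wrong: it uses singular instead of dual for number.
(A) ngopdepingdike is wrong: it uses class III instead of class II for noun class.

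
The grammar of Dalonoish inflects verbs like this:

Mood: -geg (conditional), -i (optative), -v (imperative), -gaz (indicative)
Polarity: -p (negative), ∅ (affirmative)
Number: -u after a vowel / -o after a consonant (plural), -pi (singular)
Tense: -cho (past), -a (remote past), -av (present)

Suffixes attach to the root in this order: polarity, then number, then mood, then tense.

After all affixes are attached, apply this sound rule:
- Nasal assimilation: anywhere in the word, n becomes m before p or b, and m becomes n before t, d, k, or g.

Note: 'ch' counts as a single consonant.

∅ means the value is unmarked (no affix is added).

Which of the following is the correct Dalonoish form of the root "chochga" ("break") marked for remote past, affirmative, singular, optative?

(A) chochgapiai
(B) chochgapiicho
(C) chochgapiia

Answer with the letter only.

C

polarity = affirmative: zero marking, form stays chochga.
Attach number singular -pi → chochgapi.
Attach mood optative -i → chochgapii.
Attach tense remote past -a → chochgapiia.
Nasal assimilation: no change.
So the correct form is chochgapiia, option (C).
(A) chochgapiai is wrong: it has the affixes in the wrong order.
(B) chochgapiicho is wrong: it uses past instead of remote past for tense.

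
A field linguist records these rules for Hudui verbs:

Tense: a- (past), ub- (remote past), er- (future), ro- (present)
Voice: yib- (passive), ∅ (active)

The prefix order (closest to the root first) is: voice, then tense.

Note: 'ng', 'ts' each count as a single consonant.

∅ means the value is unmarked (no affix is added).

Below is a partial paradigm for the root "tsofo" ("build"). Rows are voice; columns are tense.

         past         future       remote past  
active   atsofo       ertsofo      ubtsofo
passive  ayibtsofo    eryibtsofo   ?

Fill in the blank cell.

Attach voice passive yib- → yibtsofo.
Attach tense remote past ub- → ubyibtsofo.

ubyibtsofo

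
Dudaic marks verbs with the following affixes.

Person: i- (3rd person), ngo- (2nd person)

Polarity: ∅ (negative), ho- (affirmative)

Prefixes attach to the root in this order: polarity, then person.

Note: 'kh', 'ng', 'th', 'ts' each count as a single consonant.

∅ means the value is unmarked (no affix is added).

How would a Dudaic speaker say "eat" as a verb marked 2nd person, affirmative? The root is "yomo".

ngohoyomo

Attach polarity affirmative ho- → hoyomo.
Attach person 2nd person ngo- → ngohoyomo.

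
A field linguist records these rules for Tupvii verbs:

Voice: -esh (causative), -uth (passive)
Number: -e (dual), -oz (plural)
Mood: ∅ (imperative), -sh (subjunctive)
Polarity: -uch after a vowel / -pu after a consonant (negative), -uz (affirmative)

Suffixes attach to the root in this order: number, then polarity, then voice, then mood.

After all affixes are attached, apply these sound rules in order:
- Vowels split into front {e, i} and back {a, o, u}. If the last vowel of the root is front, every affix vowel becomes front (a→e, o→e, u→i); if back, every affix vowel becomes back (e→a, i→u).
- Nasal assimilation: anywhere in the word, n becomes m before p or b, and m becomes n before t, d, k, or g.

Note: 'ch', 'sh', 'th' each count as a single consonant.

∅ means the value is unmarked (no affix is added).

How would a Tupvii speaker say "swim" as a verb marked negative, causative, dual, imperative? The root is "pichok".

pichokauchash

Attach number dual -e → pichoke.
Attach polarity negative -uch (after vowel 'e') → pichokeuch.
Attach voice causative -esh → pichokeuchesh.
mood = imperative: zero marking, form stays pichokeuchesh.
Apply vowel harmony: pichokeuchesh → pichokauchash.
Nasal assimilation: no change.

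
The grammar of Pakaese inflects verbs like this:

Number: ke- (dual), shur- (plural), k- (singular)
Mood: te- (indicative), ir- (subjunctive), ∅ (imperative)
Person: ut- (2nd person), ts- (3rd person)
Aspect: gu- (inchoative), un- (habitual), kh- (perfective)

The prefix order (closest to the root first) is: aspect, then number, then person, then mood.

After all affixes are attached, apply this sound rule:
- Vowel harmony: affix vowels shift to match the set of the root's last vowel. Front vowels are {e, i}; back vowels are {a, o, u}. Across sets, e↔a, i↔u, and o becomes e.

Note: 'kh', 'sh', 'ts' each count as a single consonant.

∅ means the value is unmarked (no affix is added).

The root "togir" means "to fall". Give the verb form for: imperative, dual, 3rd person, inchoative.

tskegitogir

Attach aspect inchoative gu- → gutogir.
Attach number dual ke- → kegutogir.
Attach person 3rd person ts- → tskegutogir.
mood = imperative: zero marking, form stays tskegutogir.
Apply vowel harmony: tskegutogir → tskegitogir.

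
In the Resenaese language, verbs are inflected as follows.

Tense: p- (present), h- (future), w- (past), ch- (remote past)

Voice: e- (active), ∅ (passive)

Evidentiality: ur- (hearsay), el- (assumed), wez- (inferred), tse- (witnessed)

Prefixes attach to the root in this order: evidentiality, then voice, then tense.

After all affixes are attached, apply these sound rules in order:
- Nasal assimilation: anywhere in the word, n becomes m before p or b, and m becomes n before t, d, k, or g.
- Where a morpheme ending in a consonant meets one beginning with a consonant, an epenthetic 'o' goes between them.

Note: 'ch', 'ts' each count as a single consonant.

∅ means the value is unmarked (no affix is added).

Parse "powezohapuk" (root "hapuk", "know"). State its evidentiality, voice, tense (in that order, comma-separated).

inferred, passive, present

Segment: p-wez-hapuk.
evidentiality: wez- → inferred.
voice: ∅ → passive.
tense: p- → present.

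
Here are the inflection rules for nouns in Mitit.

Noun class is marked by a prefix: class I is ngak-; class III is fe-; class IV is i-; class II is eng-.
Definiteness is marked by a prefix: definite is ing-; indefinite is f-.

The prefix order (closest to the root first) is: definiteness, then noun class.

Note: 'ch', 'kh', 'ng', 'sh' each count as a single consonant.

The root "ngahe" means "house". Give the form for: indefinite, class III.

fefngahe

Attach definiteness indefinite f- → fngahe.
Attach noun class class III fe- → fefngahe.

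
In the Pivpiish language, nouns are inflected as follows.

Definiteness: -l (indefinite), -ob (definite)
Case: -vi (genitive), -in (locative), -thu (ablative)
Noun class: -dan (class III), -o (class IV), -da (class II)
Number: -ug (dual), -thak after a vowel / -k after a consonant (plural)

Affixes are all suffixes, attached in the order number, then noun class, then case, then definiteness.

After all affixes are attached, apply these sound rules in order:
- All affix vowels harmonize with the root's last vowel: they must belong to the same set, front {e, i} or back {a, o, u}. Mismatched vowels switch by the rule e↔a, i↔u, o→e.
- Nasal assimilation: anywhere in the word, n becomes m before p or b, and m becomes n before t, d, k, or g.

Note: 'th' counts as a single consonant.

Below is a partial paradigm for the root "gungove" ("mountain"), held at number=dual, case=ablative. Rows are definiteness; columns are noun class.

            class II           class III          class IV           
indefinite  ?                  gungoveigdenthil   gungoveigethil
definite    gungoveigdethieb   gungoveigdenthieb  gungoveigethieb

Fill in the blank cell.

gungoveigdethil

Attach number dual -ug → gungoveug.
Attach noun class class II -da → gungoveugda.
Attach case ablative -thu → gungoveugdathu.
Attach definiteness indefinite -l → gungoveugdathul.
Apply vowel harmony: gungoveugdathul → gungoveigdethil.
Nasal assimilation: no change.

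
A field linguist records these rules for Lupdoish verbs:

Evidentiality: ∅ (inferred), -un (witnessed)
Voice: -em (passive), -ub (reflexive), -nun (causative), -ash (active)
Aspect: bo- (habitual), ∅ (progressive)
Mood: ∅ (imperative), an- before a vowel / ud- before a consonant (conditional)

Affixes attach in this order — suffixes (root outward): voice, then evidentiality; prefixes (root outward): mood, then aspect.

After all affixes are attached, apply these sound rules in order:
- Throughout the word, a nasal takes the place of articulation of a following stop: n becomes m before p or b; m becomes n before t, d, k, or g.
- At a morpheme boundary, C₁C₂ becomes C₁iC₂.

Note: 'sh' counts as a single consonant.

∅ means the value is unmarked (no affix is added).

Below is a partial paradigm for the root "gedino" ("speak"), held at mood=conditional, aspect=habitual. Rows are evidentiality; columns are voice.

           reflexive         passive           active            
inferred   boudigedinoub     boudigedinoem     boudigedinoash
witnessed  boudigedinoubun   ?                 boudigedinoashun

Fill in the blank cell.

boudigedinoemun

Attach voice passive -em → gedinoem.
Attach evidentiality witnessed -un → gedinoemun.
Attach mood conditional ud- (before consonant 'g') → udgedinoemun.
Attach aspect habitual bo- → boudgedinoemun.
Nasal assimilation: no change.
Apply epenthesis: boudgedinoemun → boudigedinoemun.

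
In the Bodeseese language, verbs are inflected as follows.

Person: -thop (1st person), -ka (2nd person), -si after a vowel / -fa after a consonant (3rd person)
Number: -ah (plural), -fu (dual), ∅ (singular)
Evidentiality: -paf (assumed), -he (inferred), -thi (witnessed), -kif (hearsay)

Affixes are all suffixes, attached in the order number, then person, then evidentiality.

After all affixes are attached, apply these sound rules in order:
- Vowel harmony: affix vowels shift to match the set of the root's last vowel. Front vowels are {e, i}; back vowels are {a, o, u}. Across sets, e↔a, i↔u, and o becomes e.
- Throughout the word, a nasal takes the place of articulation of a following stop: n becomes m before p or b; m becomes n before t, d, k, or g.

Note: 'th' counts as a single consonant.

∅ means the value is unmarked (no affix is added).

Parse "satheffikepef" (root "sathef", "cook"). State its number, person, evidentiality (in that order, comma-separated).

Segment: sathef-fu-ka-paf.
number: -fu → dual.
person: -ka → 2nd person.
evidentiality: -paf → assumed.

dual, 2nd person, assumed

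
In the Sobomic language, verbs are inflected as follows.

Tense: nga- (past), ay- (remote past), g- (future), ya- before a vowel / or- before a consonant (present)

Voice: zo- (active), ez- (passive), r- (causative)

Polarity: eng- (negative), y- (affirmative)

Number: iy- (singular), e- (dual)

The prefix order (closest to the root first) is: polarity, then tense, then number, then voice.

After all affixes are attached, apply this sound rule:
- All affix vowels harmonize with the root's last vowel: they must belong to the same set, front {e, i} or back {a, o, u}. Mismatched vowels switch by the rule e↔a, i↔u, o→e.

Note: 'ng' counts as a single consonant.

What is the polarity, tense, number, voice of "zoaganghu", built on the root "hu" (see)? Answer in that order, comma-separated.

negative, future, dual, active

Segment: zo-e-g-eng-hu.
polarity: eng- → negative.
tense: g- → future.
number: e- → dual.
voice: zo- → active.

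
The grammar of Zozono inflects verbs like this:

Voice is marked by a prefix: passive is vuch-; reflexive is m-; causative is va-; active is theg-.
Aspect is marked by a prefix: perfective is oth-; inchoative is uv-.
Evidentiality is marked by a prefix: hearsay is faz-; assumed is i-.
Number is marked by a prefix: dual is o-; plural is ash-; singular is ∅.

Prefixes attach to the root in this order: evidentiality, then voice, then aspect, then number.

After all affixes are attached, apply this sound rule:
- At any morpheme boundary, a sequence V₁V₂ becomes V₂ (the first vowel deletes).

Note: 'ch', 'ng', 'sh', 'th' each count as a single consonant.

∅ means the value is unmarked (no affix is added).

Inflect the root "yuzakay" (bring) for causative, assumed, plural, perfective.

ashothviyuzakay

Attach evidentiality assumed i- → iyuzakay.
Attach voice causative va- → vaiyuzakay.
Attach aspect perfective oth- → othvaiyuzakay.
Attach number plural ash- → ashothvaiyuzakay.
Apply vowel deletion: ashothvaiyuzakay → ashothviyuzakay.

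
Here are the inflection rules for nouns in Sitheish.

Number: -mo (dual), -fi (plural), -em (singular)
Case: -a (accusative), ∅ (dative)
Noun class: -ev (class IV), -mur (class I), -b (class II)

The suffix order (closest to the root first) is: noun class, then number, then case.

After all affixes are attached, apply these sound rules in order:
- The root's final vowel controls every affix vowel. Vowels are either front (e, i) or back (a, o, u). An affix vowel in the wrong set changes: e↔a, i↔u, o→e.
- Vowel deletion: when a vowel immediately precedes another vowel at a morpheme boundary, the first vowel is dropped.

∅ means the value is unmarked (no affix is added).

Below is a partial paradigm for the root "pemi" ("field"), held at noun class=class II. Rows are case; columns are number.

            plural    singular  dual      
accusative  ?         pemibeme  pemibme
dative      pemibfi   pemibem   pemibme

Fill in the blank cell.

pemibfe

Attach noun class class II -b → pemib.
Attach number plural -fi → pemibfi.
Attach case accusative -a → pemibfia.
Apply vowel harmony: pemibfia → pemibfie.
Apply vowel deletion: pemibfie → pemibfe.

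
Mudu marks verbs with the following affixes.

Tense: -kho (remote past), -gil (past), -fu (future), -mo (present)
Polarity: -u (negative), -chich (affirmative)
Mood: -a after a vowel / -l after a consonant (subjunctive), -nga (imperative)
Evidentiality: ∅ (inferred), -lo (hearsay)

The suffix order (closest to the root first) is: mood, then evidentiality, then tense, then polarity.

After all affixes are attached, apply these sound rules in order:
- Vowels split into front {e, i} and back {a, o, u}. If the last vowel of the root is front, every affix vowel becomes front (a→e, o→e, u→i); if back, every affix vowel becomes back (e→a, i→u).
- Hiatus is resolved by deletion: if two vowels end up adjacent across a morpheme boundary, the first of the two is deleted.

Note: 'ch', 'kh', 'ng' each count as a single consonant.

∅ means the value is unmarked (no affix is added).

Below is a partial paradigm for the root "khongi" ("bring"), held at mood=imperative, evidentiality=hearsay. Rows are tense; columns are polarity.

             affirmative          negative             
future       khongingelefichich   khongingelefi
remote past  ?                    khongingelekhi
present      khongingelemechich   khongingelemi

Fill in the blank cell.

Attach mood imperative -nga → khonginga.
Attach evidentiality hearsay -lo → khongingalo.
Attach tense remote past -kho → khongingalokho.
Attach polarity affirmative -chich → khongingalokhochich.
Apply vowel harmony: khongingalokhochich → khongingelekhechich.
Vowel deletion: no change.

khongingelekhechich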